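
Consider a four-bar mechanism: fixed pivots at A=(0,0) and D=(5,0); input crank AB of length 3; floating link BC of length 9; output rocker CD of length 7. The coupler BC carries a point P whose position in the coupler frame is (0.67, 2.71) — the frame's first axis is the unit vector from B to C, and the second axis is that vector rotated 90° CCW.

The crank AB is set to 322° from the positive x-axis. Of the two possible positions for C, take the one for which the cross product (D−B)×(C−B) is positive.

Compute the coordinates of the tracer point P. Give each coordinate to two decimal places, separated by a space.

-0.15 -0.63

A=(0,0), D=(5.00,0)
B = A + 3.00·(cos322°, sin322°) = (2.3640, -1.8470)
|BD| = 3.2186
circle(B,9.00) ∩ circle(D,7.00): a=6.5804, h=6.1399
  candidates: C₊=(4.2298,6.9575) cross=19.762; C₋=(11.2765,-3.0993) cross=-19.762
  mode + wants cross > 0 → take C=(4.2298,6.9575) (cross=19.762)
ex = (C−B)/|BC| = (0.2073,0.9783); ey = (-0.9783,0.2073)
P = B + 0.67·ex + 2.71·ey = (-0.1482,-0.6297)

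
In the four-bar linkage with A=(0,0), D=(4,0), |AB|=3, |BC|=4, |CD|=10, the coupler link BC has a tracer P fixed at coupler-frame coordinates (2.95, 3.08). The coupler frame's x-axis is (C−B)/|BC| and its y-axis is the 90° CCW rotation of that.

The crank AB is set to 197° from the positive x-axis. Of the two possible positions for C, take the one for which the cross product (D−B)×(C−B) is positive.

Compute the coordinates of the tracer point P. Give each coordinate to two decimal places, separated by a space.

-7.12 -1.18

A=(0,0), D=(4.00,0)
B = A + 3.00·(cos197°, sin197°) = (-2.8689, -0.8771)
|BD| = 6.9247
circle(B,4.00) ∩ circle(D,10.00): a=-2.6029, h=3.0372
  candidates: C₊=(-5.8356,1.8060) cross=21.032; C₋=(-5.0661,-4.2196) cross=-21.032
  mode + wants cross > 0 → take C=(-5.8356,1.8060) (cross=21.032)
ex = (C−B)/|BC| = (-0.7417,0.6708); ey = (-0.6708,-0.7417)
P = B + 2.95·ex + 3.08·ey = (-7.1228,-1.1827)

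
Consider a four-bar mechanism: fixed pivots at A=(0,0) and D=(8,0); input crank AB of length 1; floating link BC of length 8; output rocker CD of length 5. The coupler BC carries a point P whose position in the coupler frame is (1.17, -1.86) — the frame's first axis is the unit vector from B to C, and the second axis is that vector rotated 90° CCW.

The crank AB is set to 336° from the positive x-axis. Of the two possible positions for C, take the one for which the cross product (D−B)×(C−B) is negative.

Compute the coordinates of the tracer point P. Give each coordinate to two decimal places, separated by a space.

A=(0,0), D=(8.00,0)
B = A + 1.00·(cos336°, sin336°) = (0.9135, -0.4067)
|BD| = 7.0981
circle(B,8.00) ∩ circle(D,5.00): a=6.2963, h=4.9353
  candidates: C₊=(6.9167,4.8812) cross=35.031; C₋=(7.4823,-4.9731) cross=-35.031
  mode - wants cross < 0 → take C=(7.4823,-4.9731) (cross=-35.031)
ex = (C−B)/|BC| = (0.8211,-0.5708); ey = (0.5708,0.8211)
P = B + 1.17·ex + -1.86·ey = (0.8125,-2.6018)

0.81 -2.60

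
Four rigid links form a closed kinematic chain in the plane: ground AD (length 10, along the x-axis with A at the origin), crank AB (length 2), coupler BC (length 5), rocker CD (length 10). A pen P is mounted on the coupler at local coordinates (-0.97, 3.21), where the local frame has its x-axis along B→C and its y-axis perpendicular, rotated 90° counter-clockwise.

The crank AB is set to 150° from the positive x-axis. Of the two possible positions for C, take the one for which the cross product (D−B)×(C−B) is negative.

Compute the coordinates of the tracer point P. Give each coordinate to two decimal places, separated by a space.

A=(0,0), D=(10.00,0)
B = A + 2.00·(cos150°, sin150°) = (-1.7321, 1.0000)
|BD| = 11.7746
circle(B,5.00) ∩ circle(D,10.00): a=2.7025, h=4.2067
  candidates: C₊=(1.3179,4.9620) cross=49.533; C₋=(0.6034,-3.4211) cross=-49.533
  mode - wants cross < 0 → take C=(0.6034,-3.4211) (cross=-49.533)
ex = (C−B)/|BC| = (0.4671,-0.8842); ey = (0.8842,0.4671)
P = B + -0.97·ex + 3.21·ey = (0.6532,3.3570)

0.65 3.36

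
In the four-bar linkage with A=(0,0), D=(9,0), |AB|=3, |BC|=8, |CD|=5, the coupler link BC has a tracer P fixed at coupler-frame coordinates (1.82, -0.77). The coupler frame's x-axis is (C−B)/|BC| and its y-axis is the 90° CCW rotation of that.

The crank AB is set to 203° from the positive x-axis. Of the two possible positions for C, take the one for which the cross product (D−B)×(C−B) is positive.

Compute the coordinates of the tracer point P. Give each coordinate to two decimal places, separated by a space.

-0.79 -1.11

A=(0,0), D=(9.00,0)
B = A + 3.00·(cos203°, sin203°) = (-2.7615, -1.1722)
|BD| = 11.8198
circle(B,8.00) ∩ circle(D,5.00): a=7.5597, h=2.6175
  candidates: C₊=(4.5013,2.1821) cross=30.939; C₋=(5.0205,-3.0271) cross=-30.939
  mode + wants cross > 0 → take C=(4.5013,2.1821) (cross=30.939)
ex = (C−B)/|BC| = (0.9079,0.4193); ey = (-0.4193,0.9079)
P = B + 1.82·ex + -0.77·ey = (-0.7864,-1.1081)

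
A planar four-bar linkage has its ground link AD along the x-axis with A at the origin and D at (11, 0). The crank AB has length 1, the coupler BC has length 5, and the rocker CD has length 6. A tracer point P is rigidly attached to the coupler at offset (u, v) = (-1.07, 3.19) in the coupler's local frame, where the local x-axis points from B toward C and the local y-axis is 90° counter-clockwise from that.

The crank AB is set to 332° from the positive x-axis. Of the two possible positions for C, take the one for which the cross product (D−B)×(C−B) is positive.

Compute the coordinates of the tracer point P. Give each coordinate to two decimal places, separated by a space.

-1.56 1.85

A=(0,0), D=(11.00,0)
B = A + 1.00·(cos332°, sin332°) = (0.8829, -0.4695)
|BD| = 10.1279
circle(B,5.00) ∩ circle(D,6.00): a=4.5209, h=2.1357
  candidates: C₊=(5.3000,1.8735) cross=21.630; C₋=(5.4980,-2.3933) cross=-21.630
  mode + wants cross > 0 → take C=(5.3000,1.8735) (cross=21.630)
ex = (C−B)/|BC| = (0.8834,0.4686); ey = (-0.4686,0.8834)
P = B + -1.07·ex + 3.19·ey = (-1.5571,1.8472)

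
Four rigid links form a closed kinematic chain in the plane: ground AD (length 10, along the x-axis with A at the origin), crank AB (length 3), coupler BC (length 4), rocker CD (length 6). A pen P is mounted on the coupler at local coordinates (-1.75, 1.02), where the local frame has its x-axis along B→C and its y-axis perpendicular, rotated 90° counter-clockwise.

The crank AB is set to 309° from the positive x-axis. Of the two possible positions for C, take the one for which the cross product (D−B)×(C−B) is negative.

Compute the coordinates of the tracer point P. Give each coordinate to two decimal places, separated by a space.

A=(0,0), D=(10.00,0)
B = A + 3.00·(cos309°, sin309°) = (1.8880, -2.3314)
|BD| = 8.4404
circle(B,4.00) ∩ circle(D,6.00): a=3.0354, h=2.6050
  candidates: C₊=(4.0857,1.0107) cross=21.987; C₋=(5.5249,-3.9966) cross=-21.987
  mode - wants cross < 0 → take C=(5.5249,-3.9966) (cross=-21.987)
ex = (C−B)/|BC| = (0.9092,-0.4163); ey = (0.4163,0.9092)
P = B + -1.75·ex + 1.02·ey = (0.7214,-0.6755)

0.72 -0.68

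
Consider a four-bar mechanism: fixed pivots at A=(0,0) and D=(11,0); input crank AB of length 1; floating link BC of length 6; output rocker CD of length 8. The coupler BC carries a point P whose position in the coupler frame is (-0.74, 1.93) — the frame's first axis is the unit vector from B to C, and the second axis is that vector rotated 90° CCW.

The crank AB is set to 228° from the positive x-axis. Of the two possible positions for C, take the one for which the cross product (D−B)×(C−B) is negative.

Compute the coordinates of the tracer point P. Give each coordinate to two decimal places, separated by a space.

A=(0,0), D=(11.00,0)
B = A + 1.00·(cos228°, sin228°) = (-0.6691, -0.7431)
|BD| = 11.6928
circle(B,6.00) ∩ circle(D,8.00): a=4.6491, h=3.7929
  candidates: C₊=(3.7295,3.3376) cross=44.350; C₋=(4.2116,-4.2329) cross=-44.350
  mode - wants cross < 0 → take C=(4.2116,-4.2329) (cross=-44.350)
ex = (C−B)/|BC| = (0.8135,-0.5816); ey = (0.5816,0.8135)
P = B + -0.74·ex + 1.93·ey = (-0.1485,1.2572)

-0.15 1.26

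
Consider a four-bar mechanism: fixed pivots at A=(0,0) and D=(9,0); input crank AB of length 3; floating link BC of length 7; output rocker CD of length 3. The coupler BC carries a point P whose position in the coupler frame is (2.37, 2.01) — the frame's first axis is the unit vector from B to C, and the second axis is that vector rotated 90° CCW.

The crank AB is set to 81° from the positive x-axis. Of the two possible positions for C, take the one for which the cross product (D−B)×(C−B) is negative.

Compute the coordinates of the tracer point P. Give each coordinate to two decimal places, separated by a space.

3.56 3.24

A=(0,0), D=(9.00,0)
B = A + 3.00·(cos81°, sin81°) = (0.4693, 2.9631)
|BD| = 9.0306
circle(B,7.00) ∩ circle(D,3.00): a=6.7300, h=1.9254
  candidates: C₊=(7.4585,2.5736) cross=17.387; C₋=(6.1950,-1.0639) cross=-17.387
  mode - wants cross < 0 → take C=(6.1950,-1.0639) (cross=-17.387)
ex = (C−B)/|BC| = (0.8180,-0.5753); ey = (0.5753,0.8180)
P = B + 2.37·ex + 2.01·ey = (3.5642,3.2437)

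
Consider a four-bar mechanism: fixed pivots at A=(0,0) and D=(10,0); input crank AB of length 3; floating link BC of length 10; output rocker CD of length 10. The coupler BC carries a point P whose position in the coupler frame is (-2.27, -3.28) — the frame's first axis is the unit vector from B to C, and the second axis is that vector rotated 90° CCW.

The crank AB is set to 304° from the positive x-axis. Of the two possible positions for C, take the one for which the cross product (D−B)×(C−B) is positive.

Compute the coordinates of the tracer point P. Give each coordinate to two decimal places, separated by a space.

4.56 -5.25

A=(0,0), D=(10.00,0)
B = A + 3.00·(cos304°, sin304°) = (1.6776, -2.4871)
|BD| = 8.6861
circle(B,10.00) ∩ circle(D,10.00): a=4.3431, h=9.0077
  candidates: C₊=(3.2596,7.3870) cross=78.241; C₋=(8.4180,-9.8741) cross=-78.241
  mode + wants cross > 0 → take C=(3.2596,7.3870) (cross=78.241)
ex = (C−B)/|BC| = (0.1582,0.9874); ey = (-0.9874,0.1582)
P = B + -2.27·ex + -3.28·ey = (4.5572,-5.2474)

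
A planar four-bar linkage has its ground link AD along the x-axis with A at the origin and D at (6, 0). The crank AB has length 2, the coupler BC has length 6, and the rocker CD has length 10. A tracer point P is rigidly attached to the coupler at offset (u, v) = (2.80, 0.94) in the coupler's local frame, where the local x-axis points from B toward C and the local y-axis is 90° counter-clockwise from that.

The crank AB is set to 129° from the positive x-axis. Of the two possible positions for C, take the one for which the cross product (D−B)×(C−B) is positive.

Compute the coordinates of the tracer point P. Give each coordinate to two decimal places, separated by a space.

-1.88 4.44

A=(0,0), D=(6.00,0)
B = A + 2.00·(cos129°, sin129°) = (-1.2586, 1.5543)
|BD| = 7.4232
circle(B,6.00) ∩ circle(D,10.00): a=-0.5992, h=5.9700
  candidates: C₊=(-0.5946,7.5174) cross=44.316; C₋=(-3.0946,-4.1579) cross=-44.316
  mode + wants cross > 0 → take C=(-0.5946,7.5174) (cross=44.316)
ex = (C−B)/|BC| = (0.1107,0.9939); ey = (-0.9939,0.1107)
P = B + 2.80·ex + 0.94·ey = (-1.8830,4.4411)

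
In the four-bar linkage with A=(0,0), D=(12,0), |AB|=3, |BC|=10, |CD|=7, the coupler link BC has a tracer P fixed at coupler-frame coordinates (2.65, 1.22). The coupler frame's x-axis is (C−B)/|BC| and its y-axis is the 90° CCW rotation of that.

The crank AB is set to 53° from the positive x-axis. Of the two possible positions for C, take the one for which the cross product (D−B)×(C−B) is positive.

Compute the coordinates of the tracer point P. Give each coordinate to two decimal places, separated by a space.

A=(0,0), D=(12.00,0)
B = A + 3.00·(cos53°, sin53°) = (1.8054, 2.3959)
|BD| = 10.4723
circle(B,10.00) ∩ circle(D,7.00): a=7.6711, h=6.4151
  candidates: C₊=(10.7408,6.8858) cross=67.181; C₋=(7.8055,-5.6041) cross=-67.181
  mode + wants cross > 0 → take C=(10.7408,6.8858) (cross=67.181)
ex = (C−B)/|BC| = (0.8935,0.4490); ey = (-0.4490,0.8935)
P = B + 2.65·ex + 1.22·ey = (3.6255,4.6758)

3.63 4.68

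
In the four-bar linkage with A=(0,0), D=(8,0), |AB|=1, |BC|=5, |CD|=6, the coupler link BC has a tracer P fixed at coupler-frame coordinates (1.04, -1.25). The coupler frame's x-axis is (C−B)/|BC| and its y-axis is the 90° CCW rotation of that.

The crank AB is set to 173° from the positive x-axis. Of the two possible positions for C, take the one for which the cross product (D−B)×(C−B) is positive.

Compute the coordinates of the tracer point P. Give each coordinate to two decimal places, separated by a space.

0.60 -0.22

A=(0,0), D=(8.00,0)
B = A + 1.00·(cos173°, sin173°) = (-0.9925, 0.1219)
|BD| = 8.9934
circle(B,5.00) ∩ circle(D,6.00): a=3.8851, h=3.1473
  candidates: C₊=(2.9349,3.2163) cross=28.305; C₋=(2.8496,-3.0778) cross=-28.305
  mode + wants cross > 0 → take C=(2.9349,3.2163) (cross=28.305)
ex = (C−B)/|BC| = (0.7855,0.6189); ey = (-0.6189,0.7855)
P = B + 1.04·ex + -1.25·ey = (0.5980,-0.2163)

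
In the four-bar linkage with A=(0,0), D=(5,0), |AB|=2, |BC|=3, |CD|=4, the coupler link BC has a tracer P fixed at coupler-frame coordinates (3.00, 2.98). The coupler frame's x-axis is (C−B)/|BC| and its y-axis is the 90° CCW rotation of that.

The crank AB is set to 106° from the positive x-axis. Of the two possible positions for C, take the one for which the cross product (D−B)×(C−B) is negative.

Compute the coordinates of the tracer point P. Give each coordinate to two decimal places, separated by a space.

3.57 0.97

A=(0,0), D=(5.00,0)
B = A + 2.00·(cos106°, sin106°) = (-0.5513, 1.9225)
|BD| = 5.8748
circle(B,3.00) ∩ circle(D,4.00): a=2.3416, h=1.8753
  candidates: C₊=(2.2751,2.9283) cross=11.017; C₋=(1.0477,-0.6158) cross=-11.017
  mode - wants cross < 0 → take C=(1.0477,-0.6158) (cross=-11.017)
ex = (C−B)/|BC| = (0.5330,-0.8461); ey = (0.8461,0.5330)
P = B + 3.00·ex + 2.98·ey = (3.5691,0.9725)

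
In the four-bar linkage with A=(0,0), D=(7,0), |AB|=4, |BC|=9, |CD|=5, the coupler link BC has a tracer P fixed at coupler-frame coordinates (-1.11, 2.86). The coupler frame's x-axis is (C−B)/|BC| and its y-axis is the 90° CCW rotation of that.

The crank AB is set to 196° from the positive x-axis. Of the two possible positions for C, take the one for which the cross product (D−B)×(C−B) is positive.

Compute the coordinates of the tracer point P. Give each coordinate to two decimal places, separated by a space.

A=(0,0), D=(7.00,0)
B = A + 4.00·(cos196°, sin196°) = (-3.8450, -1.1025)
|BD| = 10.9009
circle(B,9.00) ∩ circle(D,5.00): a=8.0191, h=4.0859
  candidates: C₊=(3.7196,3.7735) cross=44.540; C₋=(4.5461,-4.3564) cross=-44.540
  mode + wants cross > 0 → take C=(3.7196,3.7735) (cross=44.540)
ex = (C−B)/|BC| = (0.8405,0.5418); ey = (-0.5418,0.8405)
P = B + -1.11·ex + 2.86·ey = (-6.3275,0.7000)

-6.33 0.70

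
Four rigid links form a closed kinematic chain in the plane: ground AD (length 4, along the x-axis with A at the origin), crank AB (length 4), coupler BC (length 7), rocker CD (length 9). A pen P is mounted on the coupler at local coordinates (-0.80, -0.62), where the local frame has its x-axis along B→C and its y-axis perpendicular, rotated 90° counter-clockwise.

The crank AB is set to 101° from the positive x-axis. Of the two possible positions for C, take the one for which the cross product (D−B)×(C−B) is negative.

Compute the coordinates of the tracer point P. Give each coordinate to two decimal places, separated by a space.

-0.80 4.94

A=(0,0), D=(4.00,0)
B = A + 4.00·(cos101°, sin101°) = (-0.7632, 3.9265)
|BD| = 6.1730
circle(B,7.00) ∩ circle(D,9.00): a=0.4946, h=6.9825
  candidates: C₊=(4.0598,8.9998) cross=43.103; C₋=(-4.8230,-1.7759) cross=-43.103
  mode - wants cross < 0 → take C=(-4.8230,-1.7759) (cross=-43.103)
ex = (C−B)/|BC| = (-0.5800,-0.8146); ey = (0.8146,-0.5800)
P = B + -0.80·ex + -0.62·ey = (-0.8043,4.9378)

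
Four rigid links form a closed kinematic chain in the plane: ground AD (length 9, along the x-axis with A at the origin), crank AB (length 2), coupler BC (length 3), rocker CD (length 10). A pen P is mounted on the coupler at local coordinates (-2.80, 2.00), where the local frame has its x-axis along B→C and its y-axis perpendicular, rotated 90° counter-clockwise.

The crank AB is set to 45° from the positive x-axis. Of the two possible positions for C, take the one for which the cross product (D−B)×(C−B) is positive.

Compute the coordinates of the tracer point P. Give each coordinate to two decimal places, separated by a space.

A=(0,0), D=(9.00,0)
B = A + 2.00·(cos45°, sin45°) = (1.4142, 1.4142)
|BD| = 7.7165
circle(B,3.00) ∩ circle(D,10.00): a=-2.0382, h=2.2013
  candidates: C₊=(-0.1861,3.9518) cross=16.986; C₋=(-0.9929,-0.3762) cross=-16.986
  mode + wants cross > 0 → take C=(-0.1861,3.9518) (cross=16.986)
ex = (C−B)/|BC| = (-0.5334,0.8458); ey = (-0.8458,-0.5334)
P = B + -2.80·ex + 2.00·ey = (1.2161,-2.0210)

1.22 -2.02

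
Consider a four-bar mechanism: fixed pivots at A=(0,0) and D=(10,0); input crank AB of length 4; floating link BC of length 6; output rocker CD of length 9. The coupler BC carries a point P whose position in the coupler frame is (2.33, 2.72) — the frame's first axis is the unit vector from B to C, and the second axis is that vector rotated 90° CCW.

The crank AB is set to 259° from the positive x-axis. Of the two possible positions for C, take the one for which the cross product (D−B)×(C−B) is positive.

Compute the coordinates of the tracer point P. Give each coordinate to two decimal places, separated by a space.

-2.59 -0.84

A=(0,0), D=(10.00,0)
B = A + 4.00·(cos259°, sin259°) = (-0.7632, -3.9265)
|BD| = 11.4571
circle(B,6.00) ∩ circle(D,9.00): a=3.7647, h=4.6719
  candidates: C₊=(1.1723,1.7527) cross=53.527; C₋=(4.3746,-7.0253) cross=-53.527
  mode + wants cross > 0 → take C=(1.1723,1.7527) (cross=53.527)
ex = (C−B)/|BC| = (0.3226,0.9465); ey = (-0.9465,0.3226)
P = B + 2.33·ex + 2.72·ey = (-2.5862,-0.8436)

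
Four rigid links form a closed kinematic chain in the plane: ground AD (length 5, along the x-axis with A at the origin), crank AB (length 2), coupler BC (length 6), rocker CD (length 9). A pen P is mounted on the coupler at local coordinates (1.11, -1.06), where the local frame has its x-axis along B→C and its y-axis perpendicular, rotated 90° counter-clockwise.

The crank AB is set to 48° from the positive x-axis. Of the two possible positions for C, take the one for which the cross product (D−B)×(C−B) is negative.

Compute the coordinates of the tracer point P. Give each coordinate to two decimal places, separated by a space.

-0.15 1.86

A=(0,0), D=(5.00,0)
B = A + 2.00·(cos48°, sin48°) = (1.3383, 1.4863)
|BD| = 3.9519
circle(B,6.00) ∩ circle(D,9.00): a=-3.7175, h=4.7095
  candidates: C₊=(-0.3351,7.2482) cross=18.612; C₋=(-3.8776,-1.4793) cross=-18.612
  mode - wants cross < 0 → take C=(-3.8776,-1.4793) (cross=-18.612)
ex = (C−B)/|BC| = (-0.8693,-0.4943); ey = (0.4943,-0.8693)
P = B + 1.11·ex + -1.06·ey = (-0.1506,1.8591)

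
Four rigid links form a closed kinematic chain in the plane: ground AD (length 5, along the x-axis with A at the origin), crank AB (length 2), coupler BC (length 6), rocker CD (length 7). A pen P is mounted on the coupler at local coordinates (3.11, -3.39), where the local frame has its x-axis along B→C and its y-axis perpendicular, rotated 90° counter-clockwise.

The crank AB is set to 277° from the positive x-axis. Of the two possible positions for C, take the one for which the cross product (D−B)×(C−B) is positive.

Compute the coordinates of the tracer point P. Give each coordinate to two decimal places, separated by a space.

A=(0,0), D=(5.00,0)
B = A + 2.00·(cos277°, sin277°) = (0.2437, -1.9851)
|BD| = 5.1539
circle(B,6.00) ∩ circle(D,7.00): a=1.3158, h=5.8540
  candidates: C₊=(-0.7967,3.9240) cross=30.171; C₋=(3.7127,-6.8806) cross=-30.171
  mode + wants cross > 0 → take C=(-0.7967,3.9240) (cross=30.171)
ex = (C−B)/|BC| = (-0.1734,0.9848); ey = (-0.9848,-0.1734)
P = B + 3.11·ex + -3.39·ey = (3.0431,1.6657)

3.04 1.67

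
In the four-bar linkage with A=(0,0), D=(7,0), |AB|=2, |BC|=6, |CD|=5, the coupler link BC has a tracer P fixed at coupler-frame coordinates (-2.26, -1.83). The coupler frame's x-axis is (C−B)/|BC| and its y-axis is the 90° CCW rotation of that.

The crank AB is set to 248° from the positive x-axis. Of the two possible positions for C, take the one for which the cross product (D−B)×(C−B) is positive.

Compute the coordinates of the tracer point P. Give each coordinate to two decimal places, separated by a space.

A=(0,0), D=(7.00,0)
B = A + 2.00·(cos248°, sin248°) = (-0.7492, -1.8544)
|BD| = 7.9680
circle(B,6.00) ∩ circle(D,5.00): a=4.6743, h=3.7618
  candidates: C₊=(2.9212,2.8920) cross=29.974; C₋=(4.6722,-4.4251) cross=-29.974
  mode + wants cross > 0 → take C=(2.9212,2.8920) (cross=29.974)
ex = (C−B)/|BC| = (0.6117,0.7911); ey = (-0.7911,0.6117)
P = B + -2.26·ex + -1.83·ey = (-0.6841,-4.7616)

-0.68 -4.76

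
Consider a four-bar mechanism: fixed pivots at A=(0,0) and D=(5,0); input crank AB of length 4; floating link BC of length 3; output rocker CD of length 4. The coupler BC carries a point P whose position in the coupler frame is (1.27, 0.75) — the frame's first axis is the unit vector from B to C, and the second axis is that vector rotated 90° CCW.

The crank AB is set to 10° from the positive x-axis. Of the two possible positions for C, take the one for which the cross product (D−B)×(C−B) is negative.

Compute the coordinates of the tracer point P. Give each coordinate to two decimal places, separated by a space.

2.85 -0.30

A=(0,0), D=(5.00,0)
B = A + 4.00·(cos10°, sin10°) = (3.9392, 0.6946)
|BD| = 1.2679
circle(B,3.00) ∩ circle(D,4.00): a=-2.1264, h=2.1162
  candidates: C₊=(3.3196,3.6299) cross=2.683; C₋=(1.0010,0.0890) cross=-2.683
  mode - wants cross < 0 → take C=(1.0010,0.0890) (cross=-2.683)
ex = (C−B)/|BC| = (-0.9794,-0.2019); ey = (0.2019,-0.9794)
P = B + 1.27·ex + 0.75·ey = (2.8468,-0.2963)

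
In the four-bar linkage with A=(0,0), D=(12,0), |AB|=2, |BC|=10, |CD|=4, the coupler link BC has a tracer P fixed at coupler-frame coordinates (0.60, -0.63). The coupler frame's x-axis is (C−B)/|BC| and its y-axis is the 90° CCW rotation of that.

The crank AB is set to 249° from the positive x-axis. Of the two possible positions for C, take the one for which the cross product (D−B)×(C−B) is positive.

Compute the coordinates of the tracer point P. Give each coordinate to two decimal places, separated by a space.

A=(0,0), D=(12.00,0)
B = A + 2.00·(cos249°, sin249°) = (-0.7167, -1.8672)
|BD| = 12.8531
circle(B,10.00) ∩ circle(D,4.00): a=9.6942, h=2.4539
  candidates: C₊=(8.5182,1.9690) cross=31.540; C₋=(9.2311,-2.8868) cross=-31.540
  mode + wants cross > 0 → take C=(8.5182,1.9690) (cross=31.540)
ex = (C−B)/|BC| = (0.9235,0.3836); ey = (-0.3836,0.9235)
P = B + 0.60·ex + -0.63·ey = (0.0790,-2.2188)

0.08 -2.22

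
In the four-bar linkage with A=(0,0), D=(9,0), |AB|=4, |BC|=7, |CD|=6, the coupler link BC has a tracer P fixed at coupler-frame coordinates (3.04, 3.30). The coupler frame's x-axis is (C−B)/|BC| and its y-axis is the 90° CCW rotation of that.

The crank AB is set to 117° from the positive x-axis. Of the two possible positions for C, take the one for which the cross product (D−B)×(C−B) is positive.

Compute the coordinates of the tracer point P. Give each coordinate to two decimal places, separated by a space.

A=(0,0), D=(9.00,0)
B = A + 4.00·(cos117°, sin117°) = (-1.8160, 3.5640)
|BD| = 11.3880
circle(B,7.00) ∩ circle(D,6.00): a=6.2648, h=3.1229
  candidates: C₊=(5.1115,4.5694) cross=35.563; C₋=(3.1568,-1.3626) cross=-35.563
  mode + wants cross > 0 → take C=(5.1115,4.5694) (cross=35.563)
ex = (C−B)/|BC| = (0.9896,0.1436); ey = (-0.1436,0.9896)
P = B + 3.04·ex + 3.30·ey = (0.7186,7.2664)

0.72 7.27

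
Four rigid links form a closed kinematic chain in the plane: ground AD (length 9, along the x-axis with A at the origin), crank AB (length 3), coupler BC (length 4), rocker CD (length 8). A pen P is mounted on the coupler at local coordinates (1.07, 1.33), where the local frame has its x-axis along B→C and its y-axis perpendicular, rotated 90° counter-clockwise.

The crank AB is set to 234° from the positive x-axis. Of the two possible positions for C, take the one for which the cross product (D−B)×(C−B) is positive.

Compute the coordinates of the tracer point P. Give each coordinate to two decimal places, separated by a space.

-1.98 -0.73

A=(0,0), D=(9.00,0)
B = A + 3.00·(cos234°, sin234°) = (-1.7634, -2.4271)
|BD| = 11.0336
circle(B,4.00) ∩ circle(D,8.00): a=3.3416, h=2.1985
  candidates: C₊=(1.0128,0.4527) cross=24.258; C₋=(1.9800,-3.8367) cross=-24.258
  mode + wants cross > 0 → take C=(1.0128,0.4527) (cross=24.258)
ex = (C−B)/|BC| = (0.6940,0.7199); ey = (-0.7199,0.6940)
P = B + 1.07·ex + 1.33·ey = (-1.9782,-0.7336)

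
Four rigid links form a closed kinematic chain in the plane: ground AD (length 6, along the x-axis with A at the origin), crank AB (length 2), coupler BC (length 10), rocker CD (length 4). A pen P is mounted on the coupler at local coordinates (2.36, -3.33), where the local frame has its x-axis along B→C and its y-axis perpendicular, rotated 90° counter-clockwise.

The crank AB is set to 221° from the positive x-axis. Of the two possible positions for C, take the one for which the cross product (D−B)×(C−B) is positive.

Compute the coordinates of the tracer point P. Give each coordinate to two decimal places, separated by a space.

A=(0,0), D=(6.00,0)
B = A + 2.00·(cos221°, sin221°) = (-1.5094, -1.3121)
|BD| = 7.6232
circle(B,10.00) ∩ circle(D,4.00): a=9.3211, h=3.6218
  candidates: C₊=(7.0492,3.8599) cross=27.609; C₋=(8.2960,-3.2755) cross=-27.609
  mode + wants cross > 0 → take C=(7.0492,3.8599) (cross=27.609)
ex = (C−B)/|BC| = (0.8559,0.5172); ey = (-0.5172,0.8559)
P = B + 2.36·ex + -3.33·ey = (2.2327,-2.9415)

2.23 -2.94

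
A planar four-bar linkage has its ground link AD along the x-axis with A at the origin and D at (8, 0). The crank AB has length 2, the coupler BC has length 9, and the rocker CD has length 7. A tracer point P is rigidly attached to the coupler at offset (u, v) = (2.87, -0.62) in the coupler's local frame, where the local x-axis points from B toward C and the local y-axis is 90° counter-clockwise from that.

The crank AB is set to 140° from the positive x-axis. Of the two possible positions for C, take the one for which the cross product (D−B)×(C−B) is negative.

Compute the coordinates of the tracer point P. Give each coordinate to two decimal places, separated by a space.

A=(0,0), D=(8.00,0)
B = A + 2.00·(cos140°, sin140°) = (-1.5321, 1.2856)
|BD| = 9.6184
circle(B,9.00) ∩ circle(D,7.00): a=6.4727, h=6.2534
  candidates: C₊=(5.7183,6.6177) cross=60.147; C₋=(4.0467,-5.7768) cross=-60.147
  mode - wants cross < 0 → take C=(4.0467,-5.7768) (cross=-60.147)
ex = (C−B)/|BC| = (0.6199,-0.7847); ey = (0.7847,0.6199)
P = B + 2.87·ex + -0.62·ey = (-0.2396,-1.3509)

-0.24 -1.35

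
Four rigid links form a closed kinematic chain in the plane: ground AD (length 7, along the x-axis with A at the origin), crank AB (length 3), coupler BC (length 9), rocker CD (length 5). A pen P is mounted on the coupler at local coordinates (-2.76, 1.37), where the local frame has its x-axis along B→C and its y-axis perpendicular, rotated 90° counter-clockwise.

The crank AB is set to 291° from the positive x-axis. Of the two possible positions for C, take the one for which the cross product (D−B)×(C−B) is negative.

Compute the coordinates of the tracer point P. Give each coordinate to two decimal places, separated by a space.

-1.48 -1.07

A=(0,0), D=(7.00,0)
B = A + 3.00·(cos291°, sin291°) = (1.0751, -2.8007)
|BD| = 6.5535
circle(B,9.00) ∩ circle(D,5.00): a=7.5493, h=4.8998
  candidates: C₊=(5.8062,4.8554) cross=32.111; C₋=(9.9943,-4.0043) cross=-32.111
  mode - wants cross < 0 → take C=(9.9943,-4.0043) (cross=-32.111)
ex = (C−B)/|BC| = (0.9910,-0.1337); ey = (0.1337,0.9910)
P = B + -2.76·ex + 1.37·ey = (-1.4769,-1.0740)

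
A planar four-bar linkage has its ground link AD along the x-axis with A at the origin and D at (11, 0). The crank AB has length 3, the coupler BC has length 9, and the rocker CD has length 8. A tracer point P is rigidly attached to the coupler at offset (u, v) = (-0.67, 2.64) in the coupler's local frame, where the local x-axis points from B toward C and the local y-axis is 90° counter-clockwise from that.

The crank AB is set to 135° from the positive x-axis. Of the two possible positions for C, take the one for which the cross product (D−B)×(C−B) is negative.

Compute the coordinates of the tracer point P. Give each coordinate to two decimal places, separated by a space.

-0.72 4.46

A=(0,0), D=(11.00,0)
B = A + 3.00·(cos135°, sin135°) = (-2.1213, 2.1213)
|BD| = 13.2917
circle(B,9.00) ∩ circle(D,8.00): a=7.2853, h=5.2843
  candidates: C₊=(5.9140,6.1752) cross=70.237; C₋=(4.2273,-4.2580) cross=-70.237
  mode - wants cross < 0 → take C=(4.2273,-4.2580) (cross=-70.237)
ex = (C−B)/|BC| = (0.7054,-0.7088); ey = (0.7088,0.7054)
P = B + -0.67·ex + 2.64·ey = (-0.7227,4.4585)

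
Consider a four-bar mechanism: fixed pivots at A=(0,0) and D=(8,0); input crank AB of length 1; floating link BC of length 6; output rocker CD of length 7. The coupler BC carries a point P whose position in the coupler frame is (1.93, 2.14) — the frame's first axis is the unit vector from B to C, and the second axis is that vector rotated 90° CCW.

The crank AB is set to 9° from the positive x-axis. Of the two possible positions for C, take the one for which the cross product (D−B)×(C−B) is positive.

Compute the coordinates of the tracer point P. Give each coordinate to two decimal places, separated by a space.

-0.05 2.84

A=(0,0), D=(8.00,0)
B = A + 1.00·(cos9°, sin9°) = (0.9877, 0.1564)
|BD| = 7.0141
circle(B,6.00) ∩ circle(D,7.00): a=2.5803, h=5.4168
  candidates: C₊=(3.6882,5.5144) cross=37.994; C₋=(3.4466,-5.3166) cross=-37.994
  mode + wants cross > 0 → take C=(3.6882,5.5144) (cross=37.994)
ex = (C−B)/|BC| = (0.4501,0.8930); ey = (-0.8930,0.4501)
P = B + 1.93·ex + 2.14·ey = (-0.0546,2.8431)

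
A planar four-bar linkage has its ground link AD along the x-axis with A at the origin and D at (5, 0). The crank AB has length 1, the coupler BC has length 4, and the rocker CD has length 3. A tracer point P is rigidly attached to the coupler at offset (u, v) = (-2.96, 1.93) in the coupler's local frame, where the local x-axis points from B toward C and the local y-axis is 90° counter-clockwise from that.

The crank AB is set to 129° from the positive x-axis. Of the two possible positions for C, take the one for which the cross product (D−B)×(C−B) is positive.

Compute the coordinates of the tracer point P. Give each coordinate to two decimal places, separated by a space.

-4.10 1.44

A=(0,0), D=(5.00,0)
B = A + 1.00·(cos129°, sin129°) = (-0.6293, 0.7771)
|BD| = 5.6827
circle(B,4.00) ∩ circle(D,3.00): a=3.4573, h=2.0118
  candidates: C₊=(3.0706,2.2972) cross=11.433; C₋=(2.5203,-1.6886) cross=-11.433
  mode + wants cross > 0 → take C=(3.0706,2.2972) (cross=11.433)
ex = (C−B)/|BC| = (0.9250,0.3800); ey = (-0.3800,0.9250)
P = B + -2.96·ex + 1.93·ey = (-4.1007,1.4375)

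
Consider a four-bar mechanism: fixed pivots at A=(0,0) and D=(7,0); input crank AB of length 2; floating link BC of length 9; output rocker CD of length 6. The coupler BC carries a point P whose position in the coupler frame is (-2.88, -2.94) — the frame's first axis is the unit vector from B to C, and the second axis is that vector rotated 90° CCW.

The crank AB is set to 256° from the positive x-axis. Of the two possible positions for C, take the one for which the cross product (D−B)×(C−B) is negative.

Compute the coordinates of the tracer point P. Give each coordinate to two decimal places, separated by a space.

-4.38 -3.28

A=(0,0), D=(7.00,0)
B = A + 2.00·(cos256°, sin256°) = (-0.4838, -1.9406)
|BD| = 7.7314
circle(B,9.00) ∩ circle(D,6.00): a=6.7759, h=5.9234
  candidates: C₊=(4.5883,5.4940) cross=45.796; C₋=(7.5619,-5.9736) cross=-45.796
  mode - wants cross < 0 → take C=(7.5619,-5.9736) (cross=-45.796)
ex = (C−B)/|BC| = (0.8940,-0.4481); ey = (0.4481,0.8940)
P = B + -2.88·ex + -2.94·ey = (-4.3760,-3.2783)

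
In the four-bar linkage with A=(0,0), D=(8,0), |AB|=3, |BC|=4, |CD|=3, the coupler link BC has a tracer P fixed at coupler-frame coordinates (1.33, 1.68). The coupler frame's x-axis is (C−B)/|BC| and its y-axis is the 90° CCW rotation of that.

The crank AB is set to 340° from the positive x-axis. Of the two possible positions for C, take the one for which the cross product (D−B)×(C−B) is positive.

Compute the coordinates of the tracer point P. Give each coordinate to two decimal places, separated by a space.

2.55 1.10

A=(0,0), D=(8.00,0)
B = A + 3.00·(cos340°, sin340°) = (2.8191, -1.0261)
|BD| = 5.2815
circle(B,4.00) ∩ circle(D,3.00): a=3.3035, h=2.2555
  candidates: C₊=(5.6214,1.8282) cross=11.912; C₋=(6.4978,-2.5968) cross=-11.912
  mode + wants cross > 0 → take C=(5.6214,1.8282) (cross=11.912)
ex = (C−B)/|BC| = (0.7006,0.7136); ey = (-0.7136,0.7006)
P = B + 1.33·ex + 1.68·ey = (2.5521,1.1000)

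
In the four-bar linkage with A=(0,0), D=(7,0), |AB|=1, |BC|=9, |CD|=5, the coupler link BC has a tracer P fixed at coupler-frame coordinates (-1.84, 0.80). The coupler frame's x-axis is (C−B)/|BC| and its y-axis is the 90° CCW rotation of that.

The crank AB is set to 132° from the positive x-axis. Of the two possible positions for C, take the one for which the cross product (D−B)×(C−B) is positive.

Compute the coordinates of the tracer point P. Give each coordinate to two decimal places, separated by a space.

A=(0,0), D=(7.00,0)
B = A + 1.00·(cos132°, sin132°) = (-0.6691, 0.7431)
|BD| = 7.7051
circle(B,9.00) ∩ circle(D,5.00): a=7.4865, h=4.9952
  candidates: C₊=(7.2643,4.9930) cross=38.488; C₋=(6.3007,-4.9509) cross=-38.488
  mode + wants cross > 0 → take C=(7.2643,4.9930) (cross=38.488)
ex = (C−B)/|BC| = (0.8815,0.4722); ey = (-0.4722,0.8815)
P = B + -1.84·ex + 0.80·ey = (-2.6688,0.5795)

-2.67 0.58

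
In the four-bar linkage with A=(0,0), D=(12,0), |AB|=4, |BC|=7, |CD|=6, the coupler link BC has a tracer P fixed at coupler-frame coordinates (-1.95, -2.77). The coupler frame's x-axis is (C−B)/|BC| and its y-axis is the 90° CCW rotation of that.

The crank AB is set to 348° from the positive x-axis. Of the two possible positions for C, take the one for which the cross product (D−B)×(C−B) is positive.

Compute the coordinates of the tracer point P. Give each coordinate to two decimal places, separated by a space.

A=(0,0), D=(12.00,0)
B = A + 4.00·(cos348°, sin348°) = (3.9126, -0.8316)
|BD| = 8.1301
circle(B,7.00) ∩ circle(D,6.00): a=4.8645, h=5.0335
  candidates: C₊=(8.2367,4.6731) cross=40.923; C₋=(9.2665,-5.3412) cross=-40.923
  mode + wants cross > 0 → take C=(8.2367,4.6731) (cross=40.923)
ex = (C−B)/|BC| = (0.6177,0.7864); ey = (-0.7864,0.6177)
P = B + -1.95·ex + -2.77·ey = (4.8863,-4.0762)

4.89 -4.08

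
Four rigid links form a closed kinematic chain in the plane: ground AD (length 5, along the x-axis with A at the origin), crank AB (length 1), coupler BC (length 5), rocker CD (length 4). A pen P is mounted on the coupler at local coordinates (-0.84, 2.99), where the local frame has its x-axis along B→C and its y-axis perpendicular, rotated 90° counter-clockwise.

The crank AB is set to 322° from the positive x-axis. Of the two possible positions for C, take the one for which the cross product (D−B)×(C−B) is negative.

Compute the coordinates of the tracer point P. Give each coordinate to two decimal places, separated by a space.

A=(0,0), D=(5.00,0)
B = A + 1.00·(cos322°, sin322°) = (0.7880, -0.6157)
|BD| = 4.2567
circle(B,5.00) ∩ circle(D,4.00): a=3.1855, h=3.8539
  candidates: C₊=(3.3826,3.6584) cross=16.405; C₋=(4.4974,-3.9683) cross=-16.405
  mode - wants cross < 0 → take C=(4.4974,-3.9683) (cross=-16.405)
ex = (C−B)/|BC| = (0.7419,-0.6705); ey = (0.6705,0.7419)
P = B + -0.84·ex + 2.99·ey = (2.1697,2.1658)

2.17 2.17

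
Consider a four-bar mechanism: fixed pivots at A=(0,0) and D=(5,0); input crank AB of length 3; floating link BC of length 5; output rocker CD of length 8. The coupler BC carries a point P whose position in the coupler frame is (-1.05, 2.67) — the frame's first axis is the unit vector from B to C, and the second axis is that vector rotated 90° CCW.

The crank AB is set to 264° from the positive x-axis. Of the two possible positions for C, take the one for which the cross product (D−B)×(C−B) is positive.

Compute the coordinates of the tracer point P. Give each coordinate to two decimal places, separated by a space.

-2.06 -5.26

A=(0,0), D=(5.00,0)
B = A + 3.00·(cos264°, sin264°) = (-0.3136, -2.9836)
|BD| = 6.0939
circle(B,5.00) ∩ circle(D,8.00): a=-0.1530, h=4.9977
  candidates: C₊=(-2.8938,1.2993) cross=30.455; C₋=(1.9999,-7.4162) cross=-30.455
  mode + wants cross > 0 → take C=(-2.8938,1.2993) (cross=30.455)
ex = (C−B)/|BC| = (-0.5160,0.8566); ey = (-0.8566,-0.5160)
P = B + -1.05·ex + 2.67·ey = (-2.0588,-5.2608)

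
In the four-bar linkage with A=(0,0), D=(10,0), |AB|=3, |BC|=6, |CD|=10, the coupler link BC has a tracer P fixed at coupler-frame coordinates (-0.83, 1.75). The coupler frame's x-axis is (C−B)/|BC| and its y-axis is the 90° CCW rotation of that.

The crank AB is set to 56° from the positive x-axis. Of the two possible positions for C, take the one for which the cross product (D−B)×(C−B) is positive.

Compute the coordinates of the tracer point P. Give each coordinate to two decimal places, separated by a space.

-0.26 2.40

A=(0,0), D=(10.00,0)
B = A + 3.00·(cos56°, sin56°) = (1.6776, 2.4871)
|BD| = 8.6861
circle(B,6.00) ∩ circle(D,10.00): a=0.6590, h=5.9637
  candidates: C₊=(4.0166,8.0124) cross=51.801; C₋=(0.6014,-3.4156) cross=-51.801
  mode + wants cross > 0 → take C=(4.0166,8.0124) (cross=51.801)
ex = (C−B)/|BC| = (0.3898,0.9209); ey = (-0.9209,0.3898)
P = B + -0.83·ex + 1.75·ey = (-0.2575,2.4050)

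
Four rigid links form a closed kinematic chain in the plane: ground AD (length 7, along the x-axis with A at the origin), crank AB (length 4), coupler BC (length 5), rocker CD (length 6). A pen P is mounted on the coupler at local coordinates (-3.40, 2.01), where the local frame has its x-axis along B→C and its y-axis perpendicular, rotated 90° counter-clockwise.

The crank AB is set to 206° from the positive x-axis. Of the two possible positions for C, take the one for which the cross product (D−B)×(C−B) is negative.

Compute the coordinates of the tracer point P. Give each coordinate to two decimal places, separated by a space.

A=(0,0), D=(7.00,0)
B = A + 4.00·(cos206°, sin206°) = (-3.5952, -1.7535)
|BD| = 10.7393
circle(B,5.00) ∩ circle(D,6.00): a=4.8575, h=1.1852
  candidates: C₊=(1.0036,0.2089) cross=12.728; C₋=(1.3907,-2.1296) cross=-12.728
  mode - wants cross < 0 → take C=(1.3907,-2.1296) (cross=-12.728)
ex = (C−B)/|BC| = (0.9972,-0.0752); ey = (0.0752,0.9972)
P = B + -3.40·ex + 2.01·ey = (-6.8343,0.5066)

-6.83 0.51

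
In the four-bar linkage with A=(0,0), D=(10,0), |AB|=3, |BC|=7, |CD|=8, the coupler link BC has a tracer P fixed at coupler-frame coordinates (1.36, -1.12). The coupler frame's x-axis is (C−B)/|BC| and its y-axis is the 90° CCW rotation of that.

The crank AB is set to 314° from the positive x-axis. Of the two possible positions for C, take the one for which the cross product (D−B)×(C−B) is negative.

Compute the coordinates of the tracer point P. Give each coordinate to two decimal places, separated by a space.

A=(0,0), D=(10.00,0)
B = A + 3.00·(cos314°, sin314°) = (2.0840, -2.1580)
|BD| = 8.2049
circle(B,7.00) ∩ circle(D,8.00): a=3.1884, h=6.2317
  candidates: C₊=(3.5210,4.6929) cross=51.131; C₋=(6.7991,-7.3317) cross=-51.131
  mode - wants cross < 0 → take C=(6.7991,-7.3317) (cross=-51.131)
ex = (C−B)/|BC| = (0.6736,-0.7391); ey = (0.7391,0.6736)
P = B + 1.36·ex + -1.12·ey = (2.1723,-3.9176)

2.17 -3.92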